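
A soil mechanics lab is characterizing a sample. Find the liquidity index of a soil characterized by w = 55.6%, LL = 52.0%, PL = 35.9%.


Result: 1.224

Derivation:
First compute the plasticity index:
PI = LL - PL = 52.0 - 35.9 = 16.1
Then compute the liquidity index:
LI = (w - PL) / PI
LI = (55.6 - 35.9) / 16.1
LI = 1.224


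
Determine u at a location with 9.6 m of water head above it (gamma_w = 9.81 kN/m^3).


Using u = gamma_w * h_w
u = 9.81 * 9.6
u = 94.18 kPa


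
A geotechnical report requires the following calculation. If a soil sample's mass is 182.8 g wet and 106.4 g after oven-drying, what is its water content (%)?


Using w = (m_wet - m_dry) / m_dry * 100
m_wet - m_dry = 182.8 - 106.4 = 76.4 g
w = 76.4 / 106.4 * 100
w = 71.8 %


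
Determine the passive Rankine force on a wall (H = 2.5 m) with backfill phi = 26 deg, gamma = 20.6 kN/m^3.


Result: 164.87 kN/m

Derivation:
Compute passive earth pressure coefficient:
Kp = tan^2(45 + phi/2) = tan^2(58.0) = 2.561071
Compute passive force:
Pp = 0.5 * Kp * gamma * H^2
Pp = 0.5 * 2.561071 * 20.6 * 2.5^2
Pp = 164.87 kN/m


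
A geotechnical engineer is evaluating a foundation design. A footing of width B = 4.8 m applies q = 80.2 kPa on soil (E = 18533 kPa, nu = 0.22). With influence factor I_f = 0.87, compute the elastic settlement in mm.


Using Se = q * B * (1 - nu^2) * I_f / E
1 - nu^2 = 1 - 0.22^2 = 0.9516
Se = 80.2 * 4.8 * 0.9516 * 0.87 / 18533
Se = 0.017197 m
Convert to mm: Se = 0.017197 * 1000 = 17.197 mm


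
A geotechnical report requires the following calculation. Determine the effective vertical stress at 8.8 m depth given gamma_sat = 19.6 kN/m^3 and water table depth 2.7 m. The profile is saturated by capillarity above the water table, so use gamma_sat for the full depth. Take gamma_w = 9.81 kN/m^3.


Total stress = gamma_sat * depth
sigma = 19.6 * 8.8 = 172.48 kPa
Pore water pressure u = gamma_w * (depth - d_wt)
u = 9.81 * (8.8 - 2.7) = 59.841 kPa
Effective stress = sigma - u
sigma' = 172.48 - 59.841 = 112.64 kPa


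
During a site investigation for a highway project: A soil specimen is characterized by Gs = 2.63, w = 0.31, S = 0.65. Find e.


Using the relation e = Gs * w / S
e = 2.63 * 0.31 / 0.65
e = 1.2543


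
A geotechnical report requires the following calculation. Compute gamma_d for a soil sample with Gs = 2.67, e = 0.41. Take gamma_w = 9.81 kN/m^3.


Result: 18.576 kN/m^3

Derivation:
Using gamma_d = Gs * gamma_w / (1 + e)
gamma_d = 2.67 * 9.81 / (1 + 0.41)
gamma_d = 2.67 * 9.81 / 1.41
gamma_d = 18.576 kN/m^3


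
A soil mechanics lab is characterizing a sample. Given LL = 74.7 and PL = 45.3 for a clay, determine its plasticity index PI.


Result: 29.4

Derivation:
Using PI = LL - PL
PI = 74.7 - 45.3
PI = 29.4


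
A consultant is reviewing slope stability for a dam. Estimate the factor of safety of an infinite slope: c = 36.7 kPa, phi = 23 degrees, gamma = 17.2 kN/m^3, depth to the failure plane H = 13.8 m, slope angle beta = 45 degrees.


Using Fs = c / (gamma*H*sin(beta)*cos(beta)) + tan(phi)/tan(beta)
Cohesion contribution = 36.7 / (17.2*13.8*sin(45)*cos(45))
Cohesion contribution = 0.309235
Friction contribution = tan(23)/tan(45) = 0.424475
Fs = 0.309235 + 0.424475
Fs = 0.734


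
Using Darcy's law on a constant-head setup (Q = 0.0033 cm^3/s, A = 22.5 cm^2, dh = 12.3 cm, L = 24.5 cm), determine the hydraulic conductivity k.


Compute hydraulic gradient:
i = dh / L = 12.3 / 24.5 = 0.502041
Then apply Darcy's law:
k = Q / (A * i)
k = 0.0033 / (22.5 * 0.502041)
k = 0.0033 / 11.2959
k = 0.000292 cm/s


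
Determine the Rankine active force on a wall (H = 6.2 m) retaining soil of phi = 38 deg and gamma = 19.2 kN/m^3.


Compute active earth pressure coefficient:
Ka = tan^2(45 - phi/2) = tan^2(26.0) = 0.237883
Compute active force:
Pa = 0.5 * Ka * gamma * H^2
Pa = 0.5 * 0.237883 * 19.2 * 6.2^2
Pa = 87.78 kN/m


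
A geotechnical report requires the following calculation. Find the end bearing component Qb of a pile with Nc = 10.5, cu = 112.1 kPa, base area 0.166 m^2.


Using Qb = Nc * cu * Ab
Qb = 10.5 * 112.1 * 0.166
Qb = 195.39 kN


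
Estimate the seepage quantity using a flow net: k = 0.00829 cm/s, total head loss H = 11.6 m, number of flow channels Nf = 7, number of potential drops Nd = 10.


Result: 0.0006731 m^3/s per m

Derivation:
Convert k to m/s for unit consistency with H:
k = 0.00829 cm/s = 0.00829 / 100 m/s = 8.29e-05 m/s
Using q = k * H * Nf / Nd
Nf / Nd = 7 / 10 = 0.7
q = 8.29e-05 * 11.6 * 0.7
q = 0.0006731 m^3/s per m


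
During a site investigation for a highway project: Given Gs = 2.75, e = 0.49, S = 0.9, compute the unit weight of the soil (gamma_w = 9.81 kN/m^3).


Result: 21.009 kN/m^3

Derivation:
Using gamma = gamma_w * (Gs + S*e) / (1 + e)
Numerator: Gs + S*e = 2.75 + 0.9*0.49 = 3.191
Denominator: 1 + e = 1 + 0.49 = 1.49
gamma = 9.81 * 3.191 / 1.49
gamma = 21.009 kN/m^3


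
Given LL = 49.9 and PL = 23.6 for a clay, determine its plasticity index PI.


Using PI = LL - PL
PI = 49.9 - 23.6
PI = 26.3


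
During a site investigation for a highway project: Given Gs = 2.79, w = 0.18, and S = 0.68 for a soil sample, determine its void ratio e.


Using the relation e = Gs * w / S
e = 2.79 * 0.18 / 0.68
e = 0.7385


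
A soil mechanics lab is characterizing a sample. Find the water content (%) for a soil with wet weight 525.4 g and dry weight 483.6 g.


Using w = (m_wet - m_dry) / m_dry * 100
m_wet - m_dry = 525.4 - 483.6 = 41.8 g
w = 41.8 / 483.6 * 100
w = 8.64 %


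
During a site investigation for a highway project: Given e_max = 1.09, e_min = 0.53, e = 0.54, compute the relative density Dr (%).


Using Dr = (e_max - e) / (e_max - e_min) * 100
e_max - e = 1.09 - 0.54 = 0.55
e_max - e_min = 1.09 - 0.53 = 0.56
Dr = 0.55 / 0.56 * 100
Dr = 98.21 %


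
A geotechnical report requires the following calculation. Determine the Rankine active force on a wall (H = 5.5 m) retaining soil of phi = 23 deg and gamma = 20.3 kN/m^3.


Compute active earth pressure coefficient:
Ka = tan^2(45 - phi/2) = tan^2(33.5) = 0.438092
Compute active force:
Pa = 0.5 * Ka * gamma * H^2
Pa = 0.5 * 0.438092 * 20.3 * 5.5^2
Pa = 134.51 kN/m


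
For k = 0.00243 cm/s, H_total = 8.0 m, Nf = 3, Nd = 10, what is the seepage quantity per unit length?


Convert k to m/s for unit consistency with H:
k = 0.00243 cm/s = 0.00243 / 100 m/s = 2.43e-05 m/s
Using q = k * H * Nf / Nd
Nf / Nd = 3 / 10 = 0.3
q = 2.43e-05 * 8.0 * 0.3
q = 5.832e-05 m^3/s per m


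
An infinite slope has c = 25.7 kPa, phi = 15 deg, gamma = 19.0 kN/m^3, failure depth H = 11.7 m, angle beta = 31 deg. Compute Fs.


Using Fs = c / (gamma*H*sin(beta)*cos(beta)) + tan(phi)/tan(beta)
Cohesion contribution = 25.7 / (19.0*11.7*sin(31)*cos(31))
Cohesion contribution = 0.261872
Friction contribution = tan(15)/tan(31) = 0.445942
Fs = 0.261872 + 0.445942
Fs = 0.708


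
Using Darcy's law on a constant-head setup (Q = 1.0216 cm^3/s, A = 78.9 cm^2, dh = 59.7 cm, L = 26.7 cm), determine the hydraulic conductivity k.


Compute hydraulic gradient:
i = dh / L = 59.7 / 26.7 = 2.23596
Then apply Darcy's law:
k = Q / (A * i)
k = 1.0216 / (78.9 * 2.23596)
k = 1.0216 / 176.417
k = 0.005791 cm/s


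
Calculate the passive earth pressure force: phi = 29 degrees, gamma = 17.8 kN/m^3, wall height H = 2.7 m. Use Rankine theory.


Result: 186.99 kN/m

Derivation:
Compute passive earth pressure coefficient:
Kp = tan^2(45 + phi/2) = tan^2(59.5) = 2.88206
Compute passive force:
Pp = 0.5 * Kp * gamma * H^2
Pp = 0.5 * 2.88206 * 17.8 * 2.7^2
Pp = 186.99 kN/m


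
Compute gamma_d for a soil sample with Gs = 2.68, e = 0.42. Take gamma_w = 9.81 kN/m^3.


Using gamma_d = Gs * gamma_w / (1 + e)
gamma_d = 2.68 * 9.81 / (1 + 0.42)
gamma_d = 2.68 * 9.81 / 1.42
gamma_d = 18.515 kN/m^3


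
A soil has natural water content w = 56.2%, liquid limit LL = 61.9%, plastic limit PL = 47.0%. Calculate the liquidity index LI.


First compute the plasticity index:
PI = LL - PL = 61.9 - 47.0 = 14.9
Then compute the liquidity index:
LI = (w - PL) / PI
LI = (56.2 - 47.0) / 14.9
LI = 0.617


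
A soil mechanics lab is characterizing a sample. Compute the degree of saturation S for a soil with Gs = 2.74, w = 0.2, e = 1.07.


Using S = Gs * w / e
S = 2.74 * 0.2 / 1.07
S = 0.5121


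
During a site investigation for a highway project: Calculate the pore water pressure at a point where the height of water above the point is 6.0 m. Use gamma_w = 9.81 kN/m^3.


Using u = gamma_w * h_w
u = 9.81 * 6.0
u = 58.86 kPa


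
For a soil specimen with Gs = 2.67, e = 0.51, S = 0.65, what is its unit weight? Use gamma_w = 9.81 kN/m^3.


Result: 19.5 kN/m^3

Derivation:
Using gamma = gamma_w * (Gs + S*e) / (1 + e)
Numerator: Gs + S*e = 2.67 + 0.65*0.51 = 3.0015
Denominator: 1 + e = 1 + 0.51 = 1.51
gamma = 9.81 * 3.0015 / 1.51
gamma = 19.5 kN/m^3


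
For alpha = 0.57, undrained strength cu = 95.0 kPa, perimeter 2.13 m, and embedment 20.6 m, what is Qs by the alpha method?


Result: 2375.99 kN

Derivation:
Using Qs = alpha * cu * perimeter * L
Qs = 0.57 * 95.0 * 2.13 * 20.6
Qs = 2375.99 kN


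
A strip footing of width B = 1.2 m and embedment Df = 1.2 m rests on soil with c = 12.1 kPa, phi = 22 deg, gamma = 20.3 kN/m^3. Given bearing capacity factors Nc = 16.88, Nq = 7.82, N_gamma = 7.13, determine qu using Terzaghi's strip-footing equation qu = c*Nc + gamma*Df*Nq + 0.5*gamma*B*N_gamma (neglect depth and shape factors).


Compute qu = c*Nc + gamma*Df*Nq + 0.5*gamma*B*N_gamma
Term 1: 12.1 * 16.88 = 204.248
Term 2: 20.3 * 1.2 * 7.82 = 190.4952
Term 3: 0.5 * 20.3 * 1.2 * 7.13 = 86.8434
qu = 204.248 + 190.4952 + 86.8434
qu = 481.59 kPa


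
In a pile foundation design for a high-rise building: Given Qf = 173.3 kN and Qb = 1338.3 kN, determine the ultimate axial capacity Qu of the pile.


Using Qu = Qf + Qb
Qu = 173.3 + 1338.3
Qu = 1511.6 kN


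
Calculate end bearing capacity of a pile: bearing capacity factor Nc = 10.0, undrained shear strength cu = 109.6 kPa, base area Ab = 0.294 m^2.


Using Qb = Nc * cu * Ab
Qb = 10.0 * 109.6 * 0.294
Qb = 322.22 kN


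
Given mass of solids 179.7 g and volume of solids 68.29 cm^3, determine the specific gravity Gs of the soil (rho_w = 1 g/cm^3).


Using Gs = m_s / (V_s * rho_w)
Since rho_w = 1 g/cm^3:
Gs = 179.7 / 68.29
Gs = 2.631


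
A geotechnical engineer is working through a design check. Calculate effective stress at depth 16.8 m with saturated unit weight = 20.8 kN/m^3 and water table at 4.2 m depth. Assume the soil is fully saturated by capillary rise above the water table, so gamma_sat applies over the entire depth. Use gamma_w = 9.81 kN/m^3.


Result: 225.83 kPa

Derivation:
Total stress = gamma_sat * depth
sigma = 20.8 * 16.8 = 349.44 kPa
Pore water pressure u = gamma_w * (depth - d_wt)
u = 9.81 * (16.8 - 4.2) = 123.606 kPa
Effective stress = sigma - u
sigma' = 349.44 - 123.606 = 225.83 kPa


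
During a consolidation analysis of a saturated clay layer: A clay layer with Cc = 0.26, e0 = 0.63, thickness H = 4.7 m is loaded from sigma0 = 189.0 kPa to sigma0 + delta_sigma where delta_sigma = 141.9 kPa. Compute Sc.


Result: 0.1824 m

Derivation:
Using Sc = Cc * H / (1 + e0) * log10((sigma0 + delta_sigma) / sigma0)
Stress ratio = (189.0 + 141.9) / 189.0 = 1.75079
log10(1.75079) = 0.243235
Cc * H / (1 + e0) = 0.26 * 4.7 / (1 + 0.63) = 0.749693
Sc = 0.749693 * 0.243235
Sc = 0.1824 m


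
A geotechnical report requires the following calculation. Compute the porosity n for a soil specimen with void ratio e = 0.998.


Result: 0.4995

Derivation:
Using the relation n = e / (1 + e)
n = 0.998 / (1 + 0.998)
n = 0.998 / 1.998
n = 0.4995


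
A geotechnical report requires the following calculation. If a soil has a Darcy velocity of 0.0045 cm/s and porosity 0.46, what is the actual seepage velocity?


Using v_s = v_d / n
v_s = 0.0045 / 0.46
v_s = 0.00978 cm/s


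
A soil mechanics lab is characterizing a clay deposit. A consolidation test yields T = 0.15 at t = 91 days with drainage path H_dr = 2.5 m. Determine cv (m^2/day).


Using cv = T * H_dr^2 / t
H_dr^2 = 2.5^2 = 6.25
cv = 0.15 * 6.25 / 91
cv = 0.0103 m^2/day


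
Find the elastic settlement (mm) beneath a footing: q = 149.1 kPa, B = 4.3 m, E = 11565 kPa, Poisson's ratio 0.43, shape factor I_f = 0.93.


Result: 42.024 mm

Derivation:
Using Se = q * B * (1 - nu^2) * I_f / E
1 - nu^2 = 1 - 0.43^2 = 0.8151
Se = 149.1 * 4.3 * 0.8151 * 0.93 / 11565
Se = 0.042024 m
Convert to mm: Se = 0.042024 * 1000 = 42.024 mm


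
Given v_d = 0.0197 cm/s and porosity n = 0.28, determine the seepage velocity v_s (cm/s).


Using v_s = v_d / n
v_s = 0.0197 / 0.28
v_s = 0.07036 cm/s


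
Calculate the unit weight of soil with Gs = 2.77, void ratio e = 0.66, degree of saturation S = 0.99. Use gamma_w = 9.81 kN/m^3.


Using gamma = gamma_w * (Gs + S*e) / (1 + e)
Numerator: Gs + S*e = 2.77 + 0.99*0.66 = 3.4234
Denominator: 1 + e = 1 + 0.66 = 1.66
gamma = 9.81 * 3.4234 / 1.66
gamma = 20.231 kN/m^3


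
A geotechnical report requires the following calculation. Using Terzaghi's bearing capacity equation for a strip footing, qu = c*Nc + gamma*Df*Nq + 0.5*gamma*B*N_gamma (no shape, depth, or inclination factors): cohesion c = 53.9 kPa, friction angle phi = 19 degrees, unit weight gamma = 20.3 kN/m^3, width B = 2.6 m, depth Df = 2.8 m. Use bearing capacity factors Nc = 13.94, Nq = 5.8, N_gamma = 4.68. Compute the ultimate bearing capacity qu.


Compute qu = c*Nc + gamma*Df*Nq + 0.5*gamma*B*N_gamma
Term 1: 53.9 * 13.94 = 751.366
Term 2: 20.3 * 2.8 * 5.8 = 329.672
Term 3: 0.5 * 20.3 * 2.6 * 4.68 = 123.5052
qu = 751.366 + 329.672 + 123.5052
qu = 1204.54 kPa


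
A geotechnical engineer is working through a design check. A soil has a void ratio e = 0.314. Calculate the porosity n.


Using the relation n = e / (1 + e)
n = 0.314 / (1 + 0.314)
n = 0.314 / 1.314
n = 0.239


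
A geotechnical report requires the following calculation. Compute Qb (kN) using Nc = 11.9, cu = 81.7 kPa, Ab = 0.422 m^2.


Using Qb = Nc * cu * Ab
Qb = 11.9 * 81.7 * 0.422
Qb = 410.28 kN


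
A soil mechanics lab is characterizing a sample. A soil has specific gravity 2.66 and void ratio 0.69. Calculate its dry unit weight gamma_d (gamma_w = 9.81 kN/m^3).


Using gamma_d = Gs * gamma_w / (1 + e)
gamma_d = 2.66 * 9.81 / (1 + 0.69)
gamma_d = 2.66 * 9.81 / 1.69
gamma_d = 15.441 kN/m^3


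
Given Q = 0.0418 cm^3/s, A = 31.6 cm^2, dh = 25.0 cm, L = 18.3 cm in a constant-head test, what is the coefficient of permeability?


Compute hydraulic gradient:
i = dh / L = 25.0 / 18.3 = 1.36612
Then apply Darcy's law:
k = Q / (A * i)
k = 0.0418 / (31.6 * 1.36612)
k = 0.0418 / 43.1694
k = 0.000968 cm/s


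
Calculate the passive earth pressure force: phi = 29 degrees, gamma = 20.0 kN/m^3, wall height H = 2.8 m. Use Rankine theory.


Compute passive earth pressure coefficient:
Kp = tan^2(45 + phi/2) = tan^2(59.5) = 2.88206
Compute passive force:
Pp = 0.5 * Kp * gamma * H^2
Pp = 0.5 * 2.88206 * 20.0 * 2.8^2
Pp = 225.95 kN/m


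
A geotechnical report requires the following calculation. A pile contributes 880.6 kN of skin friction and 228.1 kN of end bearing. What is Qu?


Result: 1108.7 kN

Derivation:
Using Qu = Qf + Qb
Qu = 880.6 + 228.1
Qu = 1108.7 kN


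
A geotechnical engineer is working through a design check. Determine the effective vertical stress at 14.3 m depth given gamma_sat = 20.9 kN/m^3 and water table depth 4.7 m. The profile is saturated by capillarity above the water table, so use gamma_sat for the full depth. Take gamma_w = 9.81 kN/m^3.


Result: 204.69 kPa

Derivation:
Total stress = gamma_sat * depth
sigma = 20.9 * 14.3 = 298.87 kPa
Pore water pressure u = gamma_w * (depth - d_wt)
u = 9.81 * (14.3 - 4.7) = 94.176 kPa
Effective stress = sigma - u
sigma' = 298.87 - 94.176 = 204.69 kPa


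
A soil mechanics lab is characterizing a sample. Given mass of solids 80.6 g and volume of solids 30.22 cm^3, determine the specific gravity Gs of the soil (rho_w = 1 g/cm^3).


Result: 2.667

Derivation:
Using Gs = m_s / (V_s * rho_w)
Since rho_w = 1 g/cm^3:
Gs = 80.6 / 30.22
Gs = 2.667


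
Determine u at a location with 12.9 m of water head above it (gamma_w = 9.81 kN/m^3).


Result: 126.55 kPa

Derivation:
Using u = gamma_w * h_w
u = 9.81 * 12.9
u = 126.55 kPa


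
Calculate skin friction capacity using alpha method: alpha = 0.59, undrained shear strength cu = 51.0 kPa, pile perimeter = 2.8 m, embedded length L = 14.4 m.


Result: 1213.23 kN

Derivation:
Using Qs = alpha * cu * perimeter * L
Qs = 0.59 * 51.0 * 2.8 * 14.4
Qs = 1213.23 kN


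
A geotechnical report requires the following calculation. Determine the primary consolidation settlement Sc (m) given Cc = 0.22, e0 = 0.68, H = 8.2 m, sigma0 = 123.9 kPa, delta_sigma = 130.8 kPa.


Result: 0.3361 m

Derivation:
Using Sc = Cc * H / (1 + e0) * log10((sigma0 + delta_sigma) / sigma0)
Stress ratio = (123.9 + 130.8) / 123.9 = 2.05569
log10(2.05569) = 0.312958
Cc * H / (1 + e0) = 0.22 * 8.2 / (1 + 0.68) = 1.07381
Sc = 1.07381 * 0.312958
Sc = 0.3361 m


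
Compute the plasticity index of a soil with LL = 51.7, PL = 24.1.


Using PI = LL - PL
PI = 51.7 - 24.1
PI = 27.6


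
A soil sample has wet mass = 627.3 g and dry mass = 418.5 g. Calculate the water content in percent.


Using w = (m_wet - m_dry) / m_dry * 100
m_wet - m_dry = 627.3 - 418.5 = 208.8 g
w = 208.8 / 418.5 * 100
w = 49.89 %


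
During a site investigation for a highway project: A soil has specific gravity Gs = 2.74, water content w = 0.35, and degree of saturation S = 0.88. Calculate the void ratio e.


Result: 1.0898

Derivation:
Using the relation e = Gs * w / S
e = 2.74 * 0.35 / 0.88
e = 1.0898


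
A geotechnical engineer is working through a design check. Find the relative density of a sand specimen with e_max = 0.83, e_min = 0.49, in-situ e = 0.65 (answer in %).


Result: 52.94 %

Derivation:
Using Dr = (e_max - e) / (e_max - e_min) * 100
e_max - e = 0.83 - 0.65 = 0.18
e_max - e_min = 0.83 - 0.49 = 0.34
Dr = 0.18 / 0.34 * 100
Dr = 52.94 %


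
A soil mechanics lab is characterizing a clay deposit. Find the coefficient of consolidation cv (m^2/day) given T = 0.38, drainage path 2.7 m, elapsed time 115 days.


Using cv = T * H_dr^2 / t
H_dr^2 = 2.7^2 = 7.29
cv = 0.38 * 7.29 / 115
cv = 0.02409 m^2/day


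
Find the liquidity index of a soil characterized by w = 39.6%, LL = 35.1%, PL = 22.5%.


Result: 1.357

Derivation:
First compute the plasticity index:
PI = LL - PL = 35.1 - 22.5 = 12.6
Then compute the liquidity index:
LI = (w - PL) / PI
LI = (39.6 - 22.5) / 12.6
LI = 1.357


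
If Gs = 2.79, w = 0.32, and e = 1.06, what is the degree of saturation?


Result: 0.8423

Derivation:
Using S = Gs * w / e
S = 2.79 * 0.32 / 1.06
S = 0.8423


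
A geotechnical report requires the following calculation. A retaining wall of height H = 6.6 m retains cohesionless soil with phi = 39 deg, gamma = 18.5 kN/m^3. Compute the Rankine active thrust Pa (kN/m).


Result: 91.67 kN/m

Derivation:
Compute active earth pressure coefficient:
Ka = tan^2(45 - phi/2) = tan^2(25.5) = 0.227506
Compute active force:
Pa = 0.5 * Ka * gamma * H^2
Pa = 0.5 * 0.227506 * 18.5 * 6.6^2
Pa = 91.67 kN/m


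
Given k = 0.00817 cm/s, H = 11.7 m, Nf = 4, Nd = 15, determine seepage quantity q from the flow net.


Result: 0.0002549 m^3/s per m

Derivation:
Convert k to m/s for unit consistency with H:
k = 0.00817 cm/s = 0.00817 / 100 m/s = 8.17e-05 m/s
Using q = k * H * Nf / Nd
Nf / Nd = 4 / 15 = 0.2667
q = 8.17e-05 * 11.7 * 0.2667
q = 0.0002549 m^3/s per m


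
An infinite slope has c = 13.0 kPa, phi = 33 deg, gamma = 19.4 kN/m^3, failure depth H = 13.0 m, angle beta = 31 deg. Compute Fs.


Using Fs = c / (gamma*H*sin(beta)*cos(beta)) + tan(phi)/tan(beta)
Cohesion contribution = 13.0 / (19.4*13.0*sin(31)*cos(31))
Cohesion contribution = 0.11676
Friction contribution = tan(33)/tan(31) = 1.0808
Fs = 0.11676 + 1.0808
Fs = 1.198


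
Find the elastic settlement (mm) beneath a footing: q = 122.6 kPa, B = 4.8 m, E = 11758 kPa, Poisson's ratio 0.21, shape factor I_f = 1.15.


Using Se = q * B * (1 - nu^2) * I_f / E
1 - nu^2 = 1 - 0.21^2 = 0.9559
Se = 122.6 * 4.8 * 0.9559 * 1.15 / 11758
Se = 0.055018 m
Convert to mm: Se = 0.055018 * 1000 = 55.018 mm


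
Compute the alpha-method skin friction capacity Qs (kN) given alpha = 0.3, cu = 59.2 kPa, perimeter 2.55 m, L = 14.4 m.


Using Qs = alpha * cu * perimeter * L
Qs = 0.3 * 59.2 * 2.55 * 14.4
Qs = 652.15 kN


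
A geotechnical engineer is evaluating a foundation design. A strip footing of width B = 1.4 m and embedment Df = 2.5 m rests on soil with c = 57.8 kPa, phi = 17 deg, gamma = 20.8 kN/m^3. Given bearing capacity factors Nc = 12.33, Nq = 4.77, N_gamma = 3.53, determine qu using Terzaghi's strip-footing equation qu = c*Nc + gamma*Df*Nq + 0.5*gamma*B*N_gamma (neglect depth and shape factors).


Compute qu = c*Nc + gamma*Df*Nq + 0.5*gamma*B*N_gamma
Term 1: 57.8 * 12.33 = 712.674
Term 2: 20.8 * 2.5 * 4.77 = 248.04
Term 3: 0.5 * 20.8 * 1.4 * 3.53 = 51.3968
qu = 712.674 + 248.04 + 51.3968
qu = 1012.11 kPa


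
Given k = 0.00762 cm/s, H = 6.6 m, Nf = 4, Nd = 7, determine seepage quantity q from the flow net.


Convert k to m/s for unit consistency with H:
k = 0.00762 cm/s = 0.00762 / 100 m/s = 7.62e-05 m/s
Using q = k * H * Nf / Nd
Nf / Nd = 4 / 7 = 0.5714
q = 7.62e-05 * 6.6 * 0.5714
q = 0.0002874 m^3/s per m


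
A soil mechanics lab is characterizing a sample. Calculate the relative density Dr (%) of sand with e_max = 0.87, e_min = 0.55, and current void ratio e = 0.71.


Using Dr = (e_max - e) / (e_max - e_min) * 100
e_max - e = 0.87 - 0.71 = 0.16
e_max - e_min = 0.87 - 0.55 = 0.32
Dr = 0.16 / 0.32 * 100
Dr = 50.0 %


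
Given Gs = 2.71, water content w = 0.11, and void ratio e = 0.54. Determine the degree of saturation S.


Using S = Gs * w / e
S = 2.71 * 0.11 / 0.54
S = 0.552


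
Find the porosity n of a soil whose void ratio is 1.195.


Using the relation n = e / (1 + e)
n = 1.195 / (1 + 1.195)
n = 1.195 / 2.195
n = 0.5444


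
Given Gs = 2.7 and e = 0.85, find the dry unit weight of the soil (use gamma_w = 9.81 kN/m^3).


Using gamma_d = Gs * gamma_w / (1 + e)
gamma_d = 2.7 * 9.81 / (1 + 0.85)
gamma_d = 2.7 * 9.81 / 1.85
gamma_d = 14.317 kN/m^3


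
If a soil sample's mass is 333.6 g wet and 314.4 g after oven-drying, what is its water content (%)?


Using w = (m_wet - m_dry) / m_dry * 100
m_wet - m_dry = 333.6 - 314.4 = 19.2 g
w = 19.2 / 314.4 * 100
w = 6.11 %


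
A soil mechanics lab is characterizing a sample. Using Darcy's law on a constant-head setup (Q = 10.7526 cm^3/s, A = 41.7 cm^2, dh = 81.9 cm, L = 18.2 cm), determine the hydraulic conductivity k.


Compute hydraulic gradient:
i = dh / L = 81.9 / 18.2 = 4.5
Then apply Darcy's law:
k = Q / (A * i)
k = 10.7526 / (41.7 * 4.5)
k = 10.7526 / 187.65
k = 0.057301 cm/s


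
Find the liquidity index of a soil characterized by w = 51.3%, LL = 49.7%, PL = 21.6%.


First compute the plasticity index:
PI = LL - PL = 49.7 - 21.6 = 28.1
Then compute the liquidity index:
LI = (w - PL) / PI
LI = (51.3 - 21.6) / 28.1
LI = 1.057


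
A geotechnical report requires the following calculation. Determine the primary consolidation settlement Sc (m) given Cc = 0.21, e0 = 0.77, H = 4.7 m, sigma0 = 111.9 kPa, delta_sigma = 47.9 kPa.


Using Sc = Cc * H / (1 + e0) * log10((sigma0 + delta_sigma) / sigma0)
Stress ratio = (111.9 + 47.9) / 111.9 = 1.42806
log10(1.42806) = 0.154747
Cc * H / (1 + e0) = 0.21 * 4.7 / (1 + 0.77) = 0.557627
Sc = 0.557627 * 0.154747
Sc = 0.0863 m


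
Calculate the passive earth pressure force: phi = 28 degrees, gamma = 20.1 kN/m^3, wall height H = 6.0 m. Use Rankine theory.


Compute passive earth pressure coefficient:
Kp = tan^2(45 + phi/2) = tan^2(59.0) = 2.769826
Compute passive force:
Pp = 0.5 * Kp * gamma * H^2
Pp = 0.5 * 2.769826 * 20.1 * 6.0^2
Pp = 1002.12 kN/m


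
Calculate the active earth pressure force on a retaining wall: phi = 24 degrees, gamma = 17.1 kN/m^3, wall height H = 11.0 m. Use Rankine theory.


Result: 436.3 kN/m

Derivation:
Compute active earth pressure coefficient:
Ka = tan^2(45 - phi/2) = tan^2(33.0) = 0.42173
Compute active force:
Pa = 0.5 * Ka * gamma * H^2
Pa = 0.5 * 0.42173 * 17.1 * 11.0^2
Pa = 436.3 kN/m


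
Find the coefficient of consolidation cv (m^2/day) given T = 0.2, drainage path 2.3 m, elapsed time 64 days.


Result: 0.01653 m^2/day

Derivation:
Using cv = T * H_dr^2 / t
H_dr^2 = 2.3^2 = 5.29
cv = 0.2 * 5.29 / 64
cv = 0.01653 m^2/day


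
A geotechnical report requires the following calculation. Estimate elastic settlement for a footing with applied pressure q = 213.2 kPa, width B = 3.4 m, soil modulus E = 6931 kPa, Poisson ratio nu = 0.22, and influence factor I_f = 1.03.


Using Se = q * B * (1 - nu^2) * I_f / E
1 - nu^2 = 1 - 0.22^2 = 0.9516
Se = 213.2 * 3.4 * 0.9516 * 1.03 / 6931
Se = 0.102509 m
Convert to mm: Se = 0.102509 * 1000 = 102.509 mm


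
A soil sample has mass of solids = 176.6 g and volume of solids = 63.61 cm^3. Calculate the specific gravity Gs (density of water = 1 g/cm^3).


Using Gs = m_s / (V_s * rho_w)
Since rho_w = 1 g/cm^3:
Gs = 176.6 / 63.61
Gs = 2.776


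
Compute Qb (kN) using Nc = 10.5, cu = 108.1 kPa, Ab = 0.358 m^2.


Using Qb = Nc * cu * Ab
Qb = 10.5 * 108.1 * 0.358
Qb = 406.35 kN


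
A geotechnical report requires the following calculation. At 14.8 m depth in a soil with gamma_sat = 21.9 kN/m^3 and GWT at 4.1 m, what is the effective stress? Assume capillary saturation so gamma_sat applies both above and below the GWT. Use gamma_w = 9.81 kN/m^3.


Total stress = gamma_sat * depth
sigma = 21.9 * 14.8 = 324.12 kPa
Pore water pressure u = gamma_w * (depth - d_wt)
u = 9.81 * (14.8 - 4.1) = 104.967 kPa
Effective stress = sigma - u
sigma' = 324.12 - 104.967 = 219.15 kPa


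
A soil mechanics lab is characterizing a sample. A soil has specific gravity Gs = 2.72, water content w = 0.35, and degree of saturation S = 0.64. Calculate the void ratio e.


Result: 1.4875

Derivation:
Using the relation e = Gs * w / S
e = 2.72 * 0.35 / 0.64
e = 1.4875


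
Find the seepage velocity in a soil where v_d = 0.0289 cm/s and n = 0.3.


Result: 0.09633 cm/s

Derivation:
Using v_s = v_d / n
v_s = 0.0289 / 0.3
v_s = 0.09633 cm/s


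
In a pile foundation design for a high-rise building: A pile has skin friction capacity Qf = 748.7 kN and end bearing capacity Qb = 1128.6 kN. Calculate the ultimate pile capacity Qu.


Result: 1877.3 kN

Derivation:
Using Qu = Qf + Qb
Qu = 748.7 + 1128.6
Qu = 1877.3 kN


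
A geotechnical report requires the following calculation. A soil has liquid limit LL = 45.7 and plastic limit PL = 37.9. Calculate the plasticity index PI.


Using PI = LL - PL
PI = 45.7 - 37.9
PI = 7.8


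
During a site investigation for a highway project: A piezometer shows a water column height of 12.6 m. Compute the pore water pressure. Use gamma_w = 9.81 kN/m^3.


Using u = gamma_w * h_w
u = 9.81 * 12.6
u = 123.61 kPa


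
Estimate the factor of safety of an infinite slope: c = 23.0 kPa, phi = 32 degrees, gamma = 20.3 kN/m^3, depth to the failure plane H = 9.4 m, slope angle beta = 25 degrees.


Using Fs = c / (gamma*H*sin(beta)*cos(beta)) + tan(phi)/tan(beta)
Cohesion contribution = 23.0 / (20.3*9.4*sin(25)*cos(25))
Cohesion contribution = 0.314688
Friction contribution = tan(32)/tan(25) = 1.34004
Fs = 0.314688 + 1.34004
Fs = 1.655


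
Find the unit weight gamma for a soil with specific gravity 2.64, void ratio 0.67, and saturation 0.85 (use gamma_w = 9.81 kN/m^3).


Using gamma = gamma_w * (Gs + S*e) / (1 + e)
Numerator: Gs + S*e = 2.64 + 0.85*0.67 = 3.2095
Denominator: 1 + e = 1 + 0.67 = 1.67
gamma = 9.81 * 3.2095 / 1.67
gamma = 18.853 kN/m^3


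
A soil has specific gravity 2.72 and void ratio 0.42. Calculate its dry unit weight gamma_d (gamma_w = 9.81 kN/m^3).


Result: 18.791 kN/m^3

Derivation:
Using gamma_d = Gs * gamma_w / (1 + e)
gamma_d = 2.72 * 9.81 / (1 + 0.42)
gamma_d = 2.72 * 9.81 / 1.42
gamma_d = 18.791 kN/m^3


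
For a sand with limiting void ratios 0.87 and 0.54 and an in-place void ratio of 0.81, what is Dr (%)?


Using Dr = (e_max - e) / (e_max - e_min) * 100
e_max - e = 0.87 - 0.81 = 0.06
e_max - e_min = 0.87 - 0.54 = 0.33
Dr = 0.06 / 0.33 * 100
Dr = 18.18 %


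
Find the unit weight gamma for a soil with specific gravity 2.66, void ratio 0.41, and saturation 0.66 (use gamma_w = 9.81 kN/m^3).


Result: 20.389 kN/m^3

Derivation:
Using gamma = gamma_w * (Gs + S*e) / (1 + e)
Numerator: Gs + S*e = 2.66 + 0.66*0.41 = 2.9306
Denominator: 1 + e = 1 + 0.41 = 1.41
gamma = 9.81 * 2.9306 / 1.41
gamma = 20.389 kN/m^3


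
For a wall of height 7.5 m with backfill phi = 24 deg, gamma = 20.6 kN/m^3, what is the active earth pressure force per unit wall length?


Compute active earth pressure coefficient:
Ka = tan^2(45 - phi/2) = tan^2(33.0) = 0.42173
Compute active force:
Pa = 0.5 * Ka * gamma * H^2
Pa = 0.5 * 0.42173 * 20.6 * 7.5^2
Pa = 244.34 kN/m


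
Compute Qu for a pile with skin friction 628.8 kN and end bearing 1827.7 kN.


Using Qu = Qf + Qb
Qu = 628.8 + 1827.7
Qu = 2456.5 kN


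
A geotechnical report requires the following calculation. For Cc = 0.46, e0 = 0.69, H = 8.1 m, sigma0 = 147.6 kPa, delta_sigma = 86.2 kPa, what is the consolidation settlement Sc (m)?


Result: 0.4404 m

Derivation:
Using Sc = Cc * H / (1 + e0) * log10((sigma0 + delta_sigma) / sigma0)
Stress ratio = (147.6 + 86.2) / 147.6 = 1.58401
log10(1.58401) = 0.199758
Cc * H / (1 + e0) = 0.46 * 8.1 / (1 + 0.69) = 2.20473
Sc = 2.20473 * 0.199758
Sc = 0.4404 m


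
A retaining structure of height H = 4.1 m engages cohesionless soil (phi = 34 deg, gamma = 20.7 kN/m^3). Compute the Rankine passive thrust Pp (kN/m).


Compute passive earth pressure coefficient:
Kp = tan^2(45 + phi/2) = tan^2(62.0) = 3.537132
Compute passive force:
Pp = 0.5 * Kp * gamma * H^2
Pp = 0.5 * 3.537132 * 20.7 * 4.1^2
Pp = 615.4 kN/m


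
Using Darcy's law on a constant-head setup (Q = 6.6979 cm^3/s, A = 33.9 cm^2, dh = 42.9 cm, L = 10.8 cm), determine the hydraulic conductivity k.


Compute hydraulic gradient:
i = dh / L = 42.9 / 10.8 = 3.97222
Then apply Darcy's law:
k = Q / (A * i)
k = 6.6979 / (33.9 * 3.97222)
k = 6.6979 / 134.658
k = 0.04974 cm/s


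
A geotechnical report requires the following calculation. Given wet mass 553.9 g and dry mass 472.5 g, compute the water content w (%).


Using w = (m_wet - m_dry) / m_dry * 100
m_wet - m_dry = 553.9 - 472.5 = 81.4 g
w = 81.4 / 472.5 * 100
w = 17.23 %


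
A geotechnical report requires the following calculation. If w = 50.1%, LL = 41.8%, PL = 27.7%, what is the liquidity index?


Result: 1.589

Derivation:
First compute the plasticity index:
PI = LL - PL = 41.8 - 27.7 = 14.1
Then compute the liquidity index:
LI = (w - PL) / PI
LI = (50.1 - 27.7) / 14.1
LI = 1.589


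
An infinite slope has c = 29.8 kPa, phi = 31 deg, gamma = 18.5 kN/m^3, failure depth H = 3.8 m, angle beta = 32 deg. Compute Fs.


Result: 1.905

Derivation:
Using Fs = c / (gamma*H*sin(beta)*cos(beta)) + tan(phi)/tan(beta)
Cohesion contribution = 29.8 / (18.5*3.8*sin(32)*cos(32))
Cohesion contribution = 0.943259
Friction contribution = tan(31)/tan(32) = 0.961578
Fs = 0.943259 + 0.961578
Fs = 1.905


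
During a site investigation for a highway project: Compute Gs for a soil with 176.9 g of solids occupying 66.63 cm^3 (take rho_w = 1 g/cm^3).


Using Gs = m_s / (V_s * rho_w)
Since rho_w = 1 g/cm^3:
Gs = 176.9 / 66.63
Gs = 2.655


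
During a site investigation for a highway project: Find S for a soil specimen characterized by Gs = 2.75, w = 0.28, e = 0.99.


Result: 0.7778

Derivation:
Using S = Gs * w / e
S = 2.75 * 0.28 / 0.99
S = 0.7778


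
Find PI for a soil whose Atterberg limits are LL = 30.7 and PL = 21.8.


Result: 8.9

Derivation:
Using PI = LL - PL
PI = 30.7 - 21.8
PI = 8.9


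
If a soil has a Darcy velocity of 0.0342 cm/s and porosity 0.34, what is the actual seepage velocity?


Result: 0.10059 cm/s

Derivation:
Using v_s = v_d / n
v_s = 0.0342 / 0.34
v_s = 0.10059 cm/s


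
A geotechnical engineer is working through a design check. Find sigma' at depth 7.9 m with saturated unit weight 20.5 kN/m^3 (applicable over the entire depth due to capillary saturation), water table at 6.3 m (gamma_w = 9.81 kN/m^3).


Total stress = gamma_sat * depth
sigma = 20.5 * 7.9 = 161.95 kPa
Pore water pressure u = gamma_w * (depth - d_wt)
u = 9.81 * (7.9 - 6.3) = 15.696 kPa
Effective stress = sigma - u
sigma' = 161.95 - 15.696 = 146.25 kPa


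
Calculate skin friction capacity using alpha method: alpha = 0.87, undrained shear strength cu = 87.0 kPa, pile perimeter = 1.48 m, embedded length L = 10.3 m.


Using Qs = alpha * cu * perimeter * L
Qs = 0.87 * 87.0 * 1.48 * 10.3
Qs = 1153.82 kN


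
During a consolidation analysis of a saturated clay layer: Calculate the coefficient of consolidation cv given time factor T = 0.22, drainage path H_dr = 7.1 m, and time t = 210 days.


Using cv = T * H_dr^2 / t
H_dr^2 = 7.1^2 = 50.41
cv = 0.22 * 50.41 / 210
cv = 0.05281 m^2/day


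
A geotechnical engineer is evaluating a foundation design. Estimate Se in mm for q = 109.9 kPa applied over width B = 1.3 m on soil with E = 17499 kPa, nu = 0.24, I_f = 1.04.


Result: 8.002 mm

Derivation:
Using Se = q * B * (1 - nu^2) * I_f / E
1 - nu^2 = 1 - 0.24^2 = 0.9424
Se = 109.9 * 1.3 * 0.9424 * 1.04 / 17499
Se = 0.008002 m
Convert to mm: Se = 0.008002 * 1000 = 8.002 mm


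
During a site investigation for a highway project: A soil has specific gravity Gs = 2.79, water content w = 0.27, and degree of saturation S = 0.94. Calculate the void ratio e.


Result: 0.8014

Derivation:
Using the relation e = Gs * w / S
e = 2.79 * 0.27 / 0.94
e = 0.8014


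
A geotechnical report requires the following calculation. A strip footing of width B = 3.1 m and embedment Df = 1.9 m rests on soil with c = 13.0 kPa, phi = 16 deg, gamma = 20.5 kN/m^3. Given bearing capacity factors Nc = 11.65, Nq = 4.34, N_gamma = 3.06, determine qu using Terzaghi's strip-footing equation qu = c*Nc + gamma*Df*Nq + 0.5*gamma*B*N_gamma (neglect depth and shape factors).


Result: 417.72 kPa

Derivation:
Compute qu = c*Nc + gamma*Df*Nq + 0.5*gamma*B*N_gamma
Term 1: 13.0 * 11.65 = 151.45
Term 2: 20.5 * 1.9 * 4.34 = 169.043
Term 3: 0.5 * 20.5 * 3.1 * 3.06 = 97.2315
qu = 151.45 + 169.043 + 97.2315
qu = 417.72 kPa


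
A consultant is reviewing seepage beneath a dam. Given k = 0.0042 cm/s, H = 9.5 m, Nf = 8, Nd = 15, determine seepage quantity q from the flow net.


Convert k to m/s for unit consistency with H:
k = 0.0042 cm/s = 0.0042 / 100 m/s = 4.2e-05 m/s
Using q = k * H * Nf / Nd
Nf / Nd = 8 / 15 = 0.5333
q = 4.2e-05 * 9.5 * 0.5333
q = 0.0002128 m^3/s per m


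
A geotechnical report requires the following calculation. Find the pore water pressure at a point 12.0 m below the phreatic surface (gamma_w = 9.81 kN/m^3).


Result: 117.72 kPa

Derivation:
Using u = gamma_w * h_w
u = 9.81 * 12.0
u = 117.72 kPa


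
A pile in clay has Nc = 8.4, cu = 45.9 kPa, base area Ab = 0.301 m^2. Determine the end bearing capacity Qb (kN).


Using Qb = Nc * cu * Ab
Qb = 8.4 * 45.9 * 0.301
Qb = 116.05 kN


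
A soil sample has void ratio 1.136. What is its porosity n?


Result: 0.5318

Derivation:
Using the relation n = e / (1 + e)
n = 1.136 / (1 + 1.136)
n = 1.136 / 2.136
n = 0.5318


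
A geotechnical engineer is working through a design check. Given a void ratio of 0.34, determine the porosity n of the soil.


Using the relation n = e / (1 + e)
n = 0.34 / (1 + 0.34)
n = 0.34 / 1.34
n = 0.2537


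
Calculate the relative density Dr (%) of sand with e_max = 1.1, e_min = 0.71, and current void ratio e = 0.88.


Using Dr = (e_max - e) / (e_max - e_min) * 100
e_max - e = 1.1 - 0.88 = 0.22
e_max - e_min = 1.1 - 0.71 = 0.39
Dr = 0.22 / 0.39 * 100
Dr = 56.41 %


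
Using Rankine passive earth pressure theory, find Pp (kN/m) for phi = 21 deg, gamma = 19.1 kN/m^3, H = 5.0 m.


Compute passive earth pressure coefficient:
Kp = tan^2(45 + phi/2) = tan^2(55.5) = 2.117051
Compute passive force:
Pp = 0.5 * Kp * gamma * H^2
Pp = 0.5 * 2.117051 * 19.1 * 5.0^2
Pp = 505.45 kN/m


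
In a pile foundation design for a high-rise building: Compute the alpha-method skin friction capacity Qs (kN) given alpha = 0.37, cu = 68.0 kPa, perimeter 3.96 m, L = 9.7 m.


Using Qs = alpha * cu * perimeter * L
Qs = 0.37 * 68.0 * 3.96 * 9.7
Qs = 966.45 kN


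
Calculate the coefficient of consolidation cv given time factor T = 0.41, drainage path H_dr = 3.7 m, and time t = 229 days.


Result: 0.02451 m^2/day

Derivation:
Using cv = T * H_dr^2 / t
H_dr^2 = 3.7^2 = 13.69
cv = 0.41 * 13.69 / 229
cv = 0.02451 m^2/day


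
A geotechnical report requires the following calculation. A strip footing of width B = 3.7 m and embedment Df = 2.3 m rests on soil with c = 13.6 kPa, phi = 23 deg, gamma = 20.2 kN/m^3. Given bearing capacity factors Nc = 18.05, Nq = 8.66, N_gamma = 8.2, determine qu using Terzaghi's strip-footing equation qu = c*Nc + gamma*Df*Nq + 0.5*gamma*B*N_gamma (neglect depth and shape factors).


Result: 954.26 kPa

Derivation:
Compute qu = c*Nc + gamma*Df*Nq + 0.5*gamma*B*N_gamma
Term 1: 13.6 * 18.05 = 245.48
Term 2: 20.2 * 2.3 * 8.66 = 402.3436
Term 3: 0.5 * 20.2 * 3.7 * 8.2 = 306.434
qu = 245.48 + 402.3436 + 306.434
qu = 954.26 kPa


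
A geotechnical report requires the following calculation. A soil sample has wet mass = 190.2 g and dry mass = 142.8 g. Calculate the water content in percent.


Result: 33.19 %

Derivation:
Using w = (m_wet - m_dry) / m_dry * 100
m_wet - m_dry = 190.2 - 142.8 = 47.4 g
w = 47.4 / 142.8 * 100
w = 33.19 %


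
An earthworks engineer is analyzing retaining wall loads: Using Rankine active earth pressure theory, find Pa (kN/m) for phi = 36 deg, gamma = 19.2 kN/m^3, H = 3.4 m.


Result: 28.81 kN/m

Derivation:
Compute active earth pressure coefficient:
Ka = tan^2(45 - phi/2) = tan^2(27.0) = 0.259616
Compute active force:
Pa = 0.5 * Ka * gamma * H^2
Pa = 0.5 * 0.259616 * 19.2 * 3.4^2
Pa = 28.81 kN/m


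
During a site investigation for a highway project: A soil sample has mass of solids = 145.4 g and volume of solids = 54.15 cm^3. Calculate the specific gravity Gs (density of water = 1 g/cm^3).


Result: 2.685

Derivation:
Using Gs = m_s / (V_s * rho_w)
Since rho_w = 1 g/cm^3:
Gs = 145.4 / 54.15
Gs = 2.685


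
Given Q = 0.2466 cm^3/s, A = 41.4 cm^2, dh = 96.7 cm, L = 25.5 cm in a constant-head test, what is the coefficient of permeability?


Compute hydraulic gradient:
i = dh / L = 96.7 / 25.5 = 3.79216
Then apply Darcy's law:
k = Q / (A * i)
k = 0.2466 / (41.4 * 3.79216)
k = 0.2466 / 156.995
k = 0.001571 cm/s


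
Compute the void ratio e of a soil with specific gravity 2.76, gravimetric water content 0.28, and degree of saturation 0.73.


Using the relation e = Gs * w / S
e = 2.76 * 0.28 / 0.73
e = 1.0586


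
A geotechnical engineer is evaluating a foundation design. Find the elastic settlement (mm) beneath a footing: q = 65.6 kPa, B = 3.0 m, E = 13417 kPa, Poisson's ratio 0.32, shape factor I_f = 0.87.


Using Se = q * B * (1 - nu^2) * I_f / E
1 - nu^2 = 1 - 0.32^2 = 0.8976
Se = 65.6 * 3.0 * 0.8976 * 0.87 / 13417
Se = 0.011454 m
Convert to mm: Se = 0.011454 * 1000 = 11.454 mm


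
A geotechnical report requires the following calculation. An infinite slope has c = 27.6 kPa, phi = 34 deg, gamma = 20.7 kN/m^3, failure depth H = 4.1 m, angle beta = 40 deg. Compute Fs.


Result: 1.464

Derivation:
Using Fs = c / (gamma*H*sin(beta)*cos(beta)) + tan(phi)/tan(beta)
Cohesion contribution = 27.6 / (20.7*4.1*sin(40)*cos(40))
Cohesion contribution = 0.66044
Friction contribution = tan(34)/tan(40) = 0.803848
Fs = 0.66044 + 0.803848
Fs = 1.464
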